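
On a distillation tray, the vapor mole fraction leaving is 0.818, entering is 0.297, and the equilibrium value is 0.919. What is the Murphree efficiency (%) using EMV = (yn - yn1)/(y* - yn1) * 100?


Murphree vapor efficiency: EMV = (y_n - y_(n-1)) / (y*_n - y_(n-1)) * 100
EMV = (0.818 - 0.297) / (0.919 - 0.297) * 100 = 0.521 / 0.622 * 100 = 83.76

83.76 %


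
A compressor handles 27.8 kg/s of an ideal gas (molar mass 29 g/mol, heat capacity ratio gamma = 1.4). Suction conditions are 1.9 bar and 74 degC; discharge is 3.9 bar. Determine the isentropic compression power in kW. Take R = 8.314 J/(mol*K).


Isentropic work: W = m*(gamma/(gamma-1))*(R*T1/MW)*((P2/P1)^((gamma-1)/gamma) - 1)
T1 = 74 + 273.15 = 347.15 K
Pressure ratio = 3.9 / 1.9 = 2.05263
Exponent = (1.4 - 1)/1.4 = 0.285714
(P2/P1)^exp - 1 = 2.05263^0.285714 - 1 = 0.228094
W = 27.8 * 1.4 / 0.4 * 8.314 * 347.15 / 29 * 0.228094 = 2209

2209 kW


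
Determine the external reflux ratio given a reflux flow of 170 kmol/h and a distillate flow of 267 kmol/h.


Reflux ratio definition: R = L / D (liquid returned / distillate withdrawn)
L = 170 kmol/h, D = 267 kmol/h
R = 170 / 267 = 0.6367

0.6367


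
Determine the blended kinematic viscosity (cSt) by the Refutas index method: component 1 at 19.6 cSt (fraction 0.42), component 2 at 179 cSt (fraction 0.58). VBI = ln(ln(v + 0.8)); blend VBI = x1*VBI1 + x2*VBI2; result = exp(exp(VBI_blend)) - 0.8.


Refutas method: VBN_i = 14.534*ln(ln(visc_i + 0.8)) + 10.975, blended linearly by mass fraction; since VBN is linear in VBI_i = ln(ln(visc_i + 0.8)) and the fractions sum to 1, blend VBI directly: visc = exp(exp(VBI_blend)) - 0.8
VBI_1 = ln(ln(19.6 + 0.8)) = 1.10378
VBI_2 = ln(ln(179 + 0.8)) = 1.64709
VBI_blend = 0.42 * 1.10378 + 0.58 * 1.64709 = 1.4189
visc_blend = exp(exp(1.4189)) - 0.8 = 61.54

61.54 cSt


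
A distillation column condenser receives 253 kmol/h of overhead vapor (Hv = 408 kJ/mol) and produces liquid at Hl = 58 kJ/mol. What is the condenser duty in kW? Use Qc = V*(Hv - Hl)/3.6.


Qc = 253 * (408 - 58) / 3.6 = 253 * 350 / 3.6 = 24600

24600 kW


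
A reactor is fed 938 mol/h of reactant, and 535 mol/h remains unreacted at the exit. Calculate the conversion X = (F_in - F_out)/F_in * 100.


X = (F_in - F_out) / F_in * 100
Moles reacted = 938 - 535 = 403
X = 403 / 938 * 100
= 0.4296 * 100
= 42.96 %

42.96 %


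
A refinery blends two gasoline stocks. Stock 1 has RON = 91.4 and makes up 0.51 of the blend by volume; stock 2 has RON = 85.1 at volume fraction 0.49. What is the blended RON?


Linear blending: RON_blend = sum(vi * RONi)
Contribution 1: 0.51 * 91.4 = 46.614
Contribution 2: 0.49 * 85.1 = 41.699
RON_blend = 46.614 + 41.699 = 88.313

88.313


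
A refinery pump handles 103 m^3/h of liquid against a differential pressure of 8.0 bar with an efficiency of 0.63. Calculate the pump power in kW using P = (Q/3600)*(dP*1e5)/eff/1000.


Q = 103 / 3600 = 0.0286111 m^3/s
P = 0.0286111 * (8.0 * 1e5) / 0.63 / 1000 = 36.33

36.33 kW


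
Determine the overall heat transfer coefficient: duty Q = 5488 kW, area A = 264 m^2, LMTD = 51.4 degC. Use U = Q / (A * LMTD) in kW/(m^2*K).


From Q = U*A*LMTD, U = Q / (A * LMTD)
U = 5488 / (264 * 51.4) = 5488 / 13569.6 = 0.4044

0.4044 kW/(m^2*K)


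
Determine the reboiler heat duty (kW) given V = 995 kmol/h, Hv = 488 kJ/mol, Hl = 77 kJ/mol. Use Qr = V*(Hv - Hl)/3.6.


Qr = 995 * (488 - 77) / 3.6 = 995 * 411 / 3.6 = 113600

113600 kW


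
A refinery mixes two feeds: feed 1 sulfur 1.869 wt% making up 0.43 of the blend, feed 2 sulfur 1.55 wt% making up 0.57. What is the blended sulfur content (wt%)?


Linear sulfur blending: S_blend = x1*S1 + x2*S2
Contribution 1: 0.43 * 1.869 = 0.80367 wt%
Contribution 2: 0.57 * 1.55 = 0.8835 wt%
S_blend = 0.80367 + 0.8835 = 1.68717

1.68717 wt%


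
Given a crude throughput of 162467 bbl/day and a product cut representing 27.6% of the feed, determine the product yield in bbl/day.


Crude throughput = 162467 bbl/day
Fraction yield = 27.6%
yield = throughput * fraction / 100
yield = 162467 * 27.6 / 100 = 44840.892

44840.892 bbl/day


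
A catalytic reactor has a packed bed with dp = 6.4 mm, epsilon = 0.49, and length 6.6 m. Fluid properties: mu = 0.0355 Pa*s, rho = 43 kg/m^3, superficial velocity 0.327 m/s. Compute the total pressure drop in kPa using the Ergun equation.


dp = 6.4 mm = 0.0064 m
Viscous term = 150*0.0355*0.327*(1-0.49)^2 / (0.0064^2*0.49^3) = 93985.2
Inertial term = 1.75*43*0.327^2*(1-0.49) / (0.0064*0.49^3) = 5450.09
dP/L = 93985.2 + 5450.09 = 99435.3 Pa/m
dP = 99435.3 * 6.6 / 1000 = 656.3 kPa

656.3 kPa


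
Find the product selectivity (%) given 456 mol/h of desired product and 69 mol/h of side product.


Selectivity = desired / (desired + undesired) * 100
Total products = 456 + 69 = 525 mol/h
S = 456 / 525 * 100
= 0.8686 * 100
= 86.86 %

86.86 %


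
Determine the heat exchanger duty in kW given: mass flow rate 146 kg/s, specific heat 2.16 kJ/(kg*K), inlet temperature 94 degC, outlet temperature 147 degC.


Q = m_dot * cp * delta_T
delta_T = 147 - 94 = 53 K
Q = 146 * 2.16 * 53
= 315.36 * 53
= 16714.08 kW

16714.08 kW


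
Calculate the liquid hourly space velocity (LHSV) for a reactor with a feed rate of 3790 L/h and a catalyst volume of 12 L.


LHSV = volumetric feed rate / catalyst volume
= 3790 L/h / 12 L
= 315.8 h^-1

315.8 h^-1


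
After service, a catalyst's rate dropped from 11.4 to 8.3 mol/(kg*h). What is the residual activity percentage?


Activity (%) = (rate_used / rate_fresh) * 100
rate_used = 8.3, rate_fresh = 11.4
= (8.3 / 11.4) * 100
= 0.7281 * 100 = 72.81

72.81 %


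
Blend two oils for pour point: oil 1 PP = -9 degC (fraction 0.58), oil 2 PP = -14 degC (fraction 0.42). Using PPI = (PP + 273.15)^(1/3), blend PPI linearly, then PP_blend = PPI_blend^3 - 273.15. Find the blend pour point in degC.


PPI_1 = (-9 + 273.15)^(1/3) = 6.416283
PPI_2 = (-14 + 273.15)^(1/3) = 6.375541
PPI_blend = 0.58 * 6.416283 + 0.42 * 6.375541 = 6.399171
PP_blend = 6.399171^3 - 273.15 = 262.0421 - 273.15 = -11.11

-11.11 degC


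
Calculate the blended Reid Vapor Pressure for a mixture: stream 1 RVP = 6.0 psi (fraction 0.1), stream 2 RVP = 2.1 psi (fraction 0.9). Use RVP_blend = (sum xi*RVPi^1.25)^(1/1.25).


Chevron index: RVP_blend = (sum xi*RVPi^1.25)^(1/1.25)
RVP^1.25 terms: 0.1 * 6.0^1.25 + 0.9 * 2.1^1.25 = 3.21424
RVP_blend = 3.21424^(1/1.25) = 2.545

2.545 psi


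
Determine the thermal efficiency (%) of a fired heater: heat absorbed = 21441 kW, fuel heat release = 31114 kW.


Furnace efficiency = Q_absorbed / Q_fuel * 100
= 21441 / 31114 * 100 = 68.91

68.91 %


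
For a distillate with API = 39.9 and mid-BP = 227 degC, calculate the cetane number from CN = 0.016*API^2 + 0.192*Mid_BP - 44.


CN = 0.016 * 39.9^2 + 0.192 * 227 - 44
CN = 25.47216 + 43.584 - 44 = 25.05616

25.05616


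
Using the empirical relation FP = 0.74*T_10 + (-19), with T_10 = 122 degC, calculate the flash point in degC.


FP = 0.74 * 122 + (-19) = 71.28

71.28 degC


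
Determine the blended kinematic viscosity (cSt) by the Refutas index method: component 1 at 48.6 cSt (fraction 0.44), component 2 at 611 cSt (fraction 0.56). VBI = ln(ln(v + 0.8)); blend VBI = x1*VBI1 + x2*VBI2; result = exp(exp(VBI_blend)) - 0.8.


Refutas method: VBN_i = 14.534*ln(ln(visc_i + 0.8)) + 10.975, blended linearly by mass fraction; since VBN is linear in VBI_i = ln(ln(visc_i + 0.8)) and the fractions sum to 1, blend VBI directly: visc = exp(exp(VBI_blend)) - 0.8
VBI_1 = ln(ln(48.6 + 0.8)) = 1.36096
VBI_2 = ln(ln(611 + 0.8)) = 1.85886
VBI_blend = 0.44 * 1.36096 + 0.56 * 1.85886 = 1.63978
visc_blend = exp(exp(1.63978)) - 0.8 = 172.3

172.3 cSt


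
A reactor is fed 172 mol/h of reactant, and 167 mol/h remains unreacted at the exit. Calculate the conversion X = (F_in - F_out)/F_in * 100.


X = (F_in - F_out) / F_in * 100
Moles reacted = 172 - 167 = 5
X = 5 / 172 * 100
= 0.02907 * 100
= 2.907 %

2.907 %


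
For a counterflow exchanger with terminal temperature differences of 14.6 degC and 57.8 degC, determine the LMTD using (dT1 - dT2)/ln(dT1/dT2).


LMTD = (dT1 - dT2) / ln(dT1/dT2)
= (14.6 - 57.8) / ln(14.6 / 57.8) = -43.2 / -1.37597 = 31.40

31.40 degC


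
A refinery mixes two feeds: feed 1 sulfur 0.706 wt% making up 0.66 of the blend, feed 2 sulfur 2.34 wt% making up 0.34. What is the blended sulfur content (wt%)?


Linear sulfur blending: S_blend = x1*S1 + x2*S2
Contribution 1: 0.66 * 0.706 = 0.46596 wt%
Contribution 2: 0.34 * 2.34 = 0.7956 wt%
S_blend = 0.46596 + 0.7956 = 1.26156

1.26156 wt%


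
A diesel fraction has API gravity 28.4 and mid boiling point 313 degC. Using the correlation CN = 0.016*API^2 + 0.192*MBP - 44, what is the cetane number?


CN = 0.016 * 28.4^2 + 0.192 * 313 - 44
CN = 12.90496 + 60.096 - 44 = 29.00096

29.00096


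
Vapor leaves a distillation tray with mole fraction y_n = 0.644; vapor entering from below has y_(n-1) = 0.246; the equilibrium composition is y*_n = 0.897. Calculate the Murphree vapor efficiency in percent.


Murphree vapor efficiency: EMV = (y_n - y_(n-1)) / (y*_n - y_(n-1)) * 100
EMV = (0.644 - 0.246) / (0.897 - 0.246) * 100 = 0.398 / 0.651 * 100 = 61.14

61.14 %


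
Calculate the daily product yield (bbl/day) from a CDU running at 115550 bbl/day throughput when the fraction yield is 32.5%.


Crude throughput = 115550 bbl/day
Fraction yield = 32.5%
yield = throughput * fraction / 100
yield = 115550 * 32.5 / 100 = 37553.75

37553.75 bbl/day


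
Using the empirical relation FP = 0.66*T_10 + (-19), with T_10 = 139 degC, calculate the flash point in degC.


FP = 0.66 * 139 + (-19) = 72.74

72.74 degC


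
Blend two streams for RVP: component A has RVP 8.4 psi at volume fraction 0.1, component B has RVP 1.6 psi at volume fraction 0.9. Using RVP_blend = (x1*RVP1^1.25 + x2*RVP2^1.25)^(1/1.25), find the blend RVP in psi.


Chevron index: RVP_blend = (sum xi*RVPi^1.25)^(1/1.25)
RVP^1.25 terms: 0.1 * 8.4^1.25 + 0.9 * 1.6^1.25 = 3.04959
RVP_blend = 3.04959^(1/1.25) = 2.440

2.440 psi


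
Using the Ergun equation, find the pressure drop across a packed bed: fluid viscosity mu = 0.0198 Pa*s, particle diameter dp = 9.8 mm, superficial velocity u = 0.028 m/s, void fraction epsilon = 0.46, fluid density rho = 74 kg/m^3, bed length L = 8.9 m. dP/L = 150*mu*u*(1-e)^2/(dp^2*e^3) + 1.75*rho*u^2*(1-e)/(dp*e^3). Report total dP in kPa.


dp = 9.8 mm = 0.0098 m
Viscous term = 150*0.0198*0.028*(1-0.46)^2 / (0.0098^2*0.46^3) = 2594.04
Inertial term = 1.75*74*0.028^2*(1-0.46) / (0.0098*0.46^3) = 57.4751
dP/L = 2594.04 + 57.4751 = 2651.52 Pa/m
dP = 2651.52 * 8.9 / 1000 = 23.60 kPa

23.60 kPa


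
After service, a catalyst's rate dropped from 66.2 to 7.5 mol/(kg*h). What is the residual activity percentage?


Activity (%) = (rate_used / rate_fresh) * 100
rate_used = 7.5, rate_fresh = 66.2
= (7.5 / 66.2) * 100
= 0.1133 * 100 = 11.33

11.33 %


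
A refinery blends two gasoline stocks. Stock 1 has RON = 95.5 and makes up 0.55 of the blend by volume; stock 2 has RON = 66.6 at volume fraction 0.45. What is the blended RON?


Linear blending: RON_blend = sum(vi * RONi)
Contribution 1: 0.55 * 95.5 = 52.525
Contribution 2: 0.45 * 66.6 = 29.97
RON_blend = 52.525 + 29.97 = 82.495

82.495


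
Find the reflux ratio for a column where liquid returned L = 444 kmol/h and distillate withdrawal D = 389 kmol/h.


Reflux ratio definition: R = L / D (liquid returned / distillate withdrawn)
L = 444 kmol/h, D = 389 kmol/h
R = 444 / 389 = 1.141

1.141


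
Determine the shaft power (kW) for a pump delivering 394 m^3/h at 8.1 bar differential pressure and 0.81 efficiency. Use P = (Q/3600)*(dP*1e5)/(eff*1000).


Q = 394 / 3600 = 0.109444 m^3/s
P = 0.109444 * (8.1 * 1e5) / 0.81 / 1000 = 109.4

109.4 kW


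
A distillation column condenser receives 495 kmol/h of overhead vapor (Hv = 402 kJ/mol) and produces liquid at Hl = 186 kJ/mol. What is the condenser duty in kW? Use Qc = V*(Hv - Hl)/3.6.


Qc = 495 * (402 - 186) / 3.6 = 495 * 216 / 3.6 = 29700

29700 kW


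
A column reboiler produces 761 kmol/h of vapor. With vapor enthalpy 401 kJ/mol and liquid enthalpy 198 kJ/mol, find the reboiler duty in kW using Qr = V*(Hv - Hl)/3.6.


Qr = 761 * (401 - 198) / 3.6 = 761 * 203 / 3.6 = 42910

42910 kW


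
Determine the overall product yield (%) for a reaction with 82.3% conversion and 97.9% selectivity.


Overall yield = conversion (%) * selectivity (%) / 100
Conversion = 82.3%, Selectivity = 97.9%
Y = 82.3 * 97.9 / 100
= 80.5717 %

80.5717 %


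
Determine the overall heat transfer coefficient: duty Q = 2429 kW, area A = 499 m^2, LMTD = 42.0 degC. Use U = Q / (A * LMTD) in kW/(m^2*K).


From Q = U*A*LMTD, U = Q / (A * LMTD)
U = 2429 / (499 * 42.0) = 2429 / 20958 = 0.1159

0.1159 kW/(m^2*K)


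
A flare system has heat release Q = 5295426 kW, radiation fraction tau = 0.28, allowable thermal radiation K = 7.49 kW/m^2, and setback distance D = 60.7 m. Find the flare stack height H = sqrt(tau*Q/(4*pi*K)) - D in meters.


tau*Q/(4*pi*K) = 0.28 * 5295426 / (4 * pi * 7.49) = 15753.1
sqrt(15753.1) = 125.511
H = 125.511 - 60.7 = 64.81

64.81 m


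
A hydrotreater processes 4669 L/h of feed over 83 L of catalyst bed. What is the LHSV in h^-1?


LHSV = volumetric feed rate / catalyst volume
= 4669 L/h / 83 L
= 56.25 h^-1

56.25 h^-1


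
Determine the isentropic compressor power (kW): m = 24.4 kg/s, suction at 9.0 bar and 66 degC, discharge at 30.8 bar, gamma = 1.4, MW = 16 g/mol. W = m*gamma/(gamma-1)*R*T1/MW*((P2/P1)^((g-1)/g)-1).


Isentropic work: W = m*(gamma/(gamma-1))*(R*T1/MW)*((P2/P1)^((gamma-1)/gamma) - 1)
T1 = 66 + 273.15 = 339.15 K
Pressure ratio = 30.8 / 9.0 = 3.42222
Exponent = (1.4 - 1)/1.4 = 0.285714
(P2/P1)^exp - 1 = 3.42222^0.285714 - 1 = 0.421213
W = 24.4 * 1.4 / 0.4 * 8.314 * 339.15 / 16 * 0.421213 = 6339

6339 kW


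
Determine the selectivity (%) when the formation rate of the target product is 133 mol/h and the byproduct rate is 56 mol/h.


Selectivity = desired / (desired + undesired) * 100
Total products = 133 + 56 = 189 mol/h
S = 133 / 189 * 100
= 0.7037 * 100
= 70.37 %

70.37 %


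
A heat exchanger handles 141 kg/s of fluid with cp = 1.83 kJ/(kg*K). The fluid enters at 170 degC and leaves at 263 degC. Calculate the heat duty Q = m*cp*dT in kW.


Q = m_dot * cp * delta_T
delta_T = 263 - 170 = 93 K
Q = 141 * 1.83 * 93
= 258.03 * 93
= 23996.79 kW

23996.79 kW


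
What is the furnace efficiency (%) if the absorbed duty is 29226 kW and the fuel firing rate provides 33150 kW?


Furnace efficiency = Q_absorbed / Q_fuel * 100
= 29226 / 33150 * 100 = 88.16

88.16 %


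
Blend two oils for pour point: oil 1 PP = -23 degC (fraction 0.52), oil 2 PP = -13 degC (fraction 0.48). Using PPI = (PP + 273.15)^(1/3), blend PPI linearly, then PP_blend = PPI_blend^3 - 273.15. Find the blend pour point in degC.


PPI_1 = (-23 + 273.15)^(1/3) = 6.300865
PPI_2 = (-13 + 273.15)^(1/3) = 6.383731
PPI_blend = 0.52 * 6.300865 + 0.48 * 6.383731 = 6.340641
PP_blend = 6.340641^3 - 273.15 = 254.9174 - 273.15 = -18.23

-18.23 degC


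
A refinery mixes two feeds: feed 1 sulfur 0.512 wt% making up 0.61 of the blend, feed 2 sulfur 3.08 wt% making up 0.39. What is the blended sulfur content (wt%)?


Linear sulfur blending: S_blend = x1*S1 + x2*S2
Contribution 1: 0.61 * 0.512 = 0.31232 wt%
Contribution 2: 0.39 * 3.08 = 1.2012 wt%
S_blend = 0.31232 + 1.2012 = 1.51352

1.51352 wt%


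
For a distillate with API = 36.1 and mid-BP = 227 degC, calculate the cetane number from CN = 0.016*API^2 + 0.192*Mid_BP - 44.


CN = 0.016 * 36.1^2 + 0.192 * 227 - 44
CN = 20.85136 + 43.584 - 44 = 20.43536

20.43536


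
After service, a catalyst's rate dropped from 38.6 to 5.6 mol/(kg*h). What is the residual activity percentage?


Activity (%) = (rate_used / rate_fresh) * 100
rate_used = 5.6, rate_fresh = 38.6
= (5.6 / 38.6) * 100
= 0.1451 * 100 = 14.51

14.51 %


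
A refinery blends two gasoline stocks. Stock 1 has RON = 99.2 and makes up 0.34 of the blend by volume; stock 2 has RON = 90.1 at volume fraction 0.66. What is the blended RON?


Linear blending: RON_blend = sum(vi * RONi)
Contribution 1: 0.34 * 99.2 = 33.728
Contribution 2: 0.66 * 90.1 = 59.466
RON_blend = 33.728 + 59.466 = 93.194

93.194


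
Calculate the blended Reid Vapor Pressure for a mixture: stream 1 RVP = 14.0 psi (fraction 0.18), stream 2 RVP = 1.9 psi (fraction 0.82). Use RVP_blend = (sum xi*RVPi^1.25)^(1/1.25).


Chevron index: RVP_blend = (sum xi*RVPi^1.25)^(1/1.25)
RVP^1.25 terms: 0.18 * 14.0^1.25 + 0.82 * 1.9^1.25 = 6.70371
RVP_blend = 6.70371^(1/1.25) = 4.582

4.582 psi


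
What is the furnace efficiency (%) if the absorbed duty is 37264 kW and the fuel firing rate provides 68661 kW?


Furnace efficiency = Q_absorbed / Q_fuel * 100
= 37264 / 68661 * 100 = 54.27

54.27 %


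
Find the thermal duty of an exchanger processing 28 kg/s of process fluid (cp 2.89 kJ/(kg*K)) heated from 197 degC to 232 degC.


Q = m_dot * cp * delta_T
delta_T = 232 - 197 = 35 K
Q = 28 * 2.89 * 35
= 80.92 * 35
= 2832.2 kW

2832.2 kW


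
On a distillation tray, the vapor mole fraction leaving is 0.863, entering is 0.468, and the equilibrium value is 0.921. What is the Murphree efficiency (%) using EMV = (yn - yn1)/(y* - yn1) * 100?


Murphree vapor efficiency: EMV = (y_n - y_(n-1)) / (y*_n - y_(n-1)) * 100
EMV = (0.863 - 0.468) / (0.921 - 0.468) * 100 = 0.395 / 0.453 * 100 = 87.20

87.20 %


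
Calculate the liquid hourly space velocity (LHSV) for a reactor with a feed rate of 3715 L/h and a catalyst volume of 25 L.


LHSV = volumetric feed rate / catalyst volume
= 3715 L/h / 25 L
= 148.6 h^-1

148.6 h^-1


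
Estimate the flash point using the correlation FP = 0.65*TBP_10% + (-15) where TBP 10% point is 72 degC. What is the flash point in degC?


FP = 0.65 * 72 + (-15) = 31.8

31.8 degC


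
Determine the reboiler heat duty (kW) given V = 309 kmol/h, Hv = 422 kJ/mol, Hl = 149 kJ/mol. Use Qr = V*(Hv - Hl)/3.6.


Qr = 309 * (422 - 149) / 3.6 = 309 * 273 / 3.6 = 23430

23430 kW


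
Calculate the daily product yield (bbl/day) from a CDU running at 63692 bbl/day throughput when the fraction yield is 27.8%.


Crude throughput = 63692 bbl/day
Fraction yield = 27.8%
yield = throughput * fraction / 100
yield = 63692 * 27.8 / 100 = 17706.376

17706.376 bbl/day


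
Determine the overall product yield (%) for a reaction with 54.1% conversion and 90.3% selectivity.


Overall yield = conversion (%) * selectivity (%) / 100
Conversion = 54.1%, Selectivity = 90.3%
Y = 54.1 * 90.3 / 100
= 48.8523 %

48.8523 %


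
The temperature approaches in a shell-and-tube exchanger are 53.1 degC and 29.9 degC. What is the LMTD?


LMTD = (dT1 - dT2) / ln(dT1/dT2)
= (53.1 - 29.9) / ln(53.1 / 29.9) = 23.2 / 0.574318 = 40.40

40.40 degC


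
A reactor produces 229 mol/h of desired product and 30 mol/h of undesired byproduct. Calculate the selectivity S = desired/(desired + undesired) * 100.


Selectivity = desired / (desired + undesired) * 100
Total products = 229 + 30 = 259 mol/h
S = 229 / 259 * 100
= 0.8842 * 100
= 88.42 %

88.42 %


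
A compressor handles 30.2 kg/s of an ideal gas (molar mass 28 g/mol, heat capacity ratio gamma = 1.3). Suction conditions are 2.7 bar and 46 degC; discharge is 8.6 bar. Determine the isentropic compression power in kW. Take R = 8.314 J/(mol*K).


Isentropic work: W = m*(gamma/(gamma-1))*(R*T1/MW)*((P2/P1)^((gamma-1)/gamma) - 1)
T1 = 46 + 273.15 = 319.15 K
Pressure ratio = 8.6 / 2.7 = 3.18519
Exponent = (1.3 - 1)/1.3 = 0.230769
(P2/P1)^exp - 1 = 3.18519^0.230769 - 1 = 0.306496
W = 30.2 * 1.3 / 0.3 * 8.314 * 319.15 / 28 * 0.306496 = 3801

3801 kW


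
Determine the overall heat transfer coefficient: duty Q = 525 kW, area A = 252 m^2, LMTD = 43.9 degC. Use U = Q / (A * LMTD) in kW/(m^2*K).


From Q = U*A*LMTD, U = Q / (A * LMTD)
U = 525 / (252 * 43.9) = 525 / 11062.8 = 0.04746

0.04746 kW/(m^2*K)


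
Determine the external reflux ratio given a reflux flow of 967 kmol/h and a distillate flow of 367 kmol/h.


Reflux ratio definition: R = L / D (liquid returned / distillate withdrawn)
L = 967 kmol/h, D = 367 kmol/h
R = 967 / 367 = 2.635

2.635


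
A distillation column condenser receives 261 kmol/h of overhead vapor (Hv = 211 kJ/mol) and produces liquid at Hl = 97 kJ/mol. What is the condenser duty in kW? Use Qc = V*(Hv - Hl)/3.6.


Qc = 261 * (211 - 97) / 3.6 = 261 * 114 / 3.6 = 8265

8265 kW


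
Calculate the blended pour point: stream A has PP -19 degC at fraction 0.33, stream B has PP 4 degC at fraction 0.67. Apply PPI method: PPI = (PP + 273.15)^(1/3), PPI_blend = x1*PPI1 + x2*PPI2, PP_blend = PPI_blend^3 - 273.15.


PPI_1 = (-19 + 273.15)^(1/3) = 6.334272
PPI_2 = (4 + 273.15)^(1/3) = 6.51986
PPI_blend = 0.33 * 6.334272 + 0.67 * 6.51986 = 6.458616
PP_blend = 6.458616^3 - 273.15 = 269.4129 - 273.15 = -3.74

-3.74 degC


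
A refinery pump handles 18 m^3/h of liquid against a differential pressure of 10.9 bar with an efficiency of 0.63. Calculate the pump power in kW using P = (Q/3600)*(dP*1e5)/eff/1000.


Q = 18 / 3600 = 0.005 m^3/s
P = 0.005 * (10.9 * 1e5) / 0.63 / 1000 = 8.651

8.651 kW


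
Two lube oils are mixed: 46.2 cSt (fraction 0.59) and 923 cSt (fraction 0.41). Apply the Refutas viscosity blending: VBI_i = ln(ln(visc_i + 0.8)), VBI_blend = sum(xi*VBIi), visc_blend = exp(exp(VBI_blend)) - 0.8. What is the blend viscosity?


Refutas method: VBN_i = 14.534*ln(ln(visc_i + 0.8)) + 10.975, blended linearly by mass fraction; since VBN is linear in VBI_i = ln(ln(visc_i + 0.8)) and the fractions sum to 1, blend VBI directly: visc = exp(exp(VBI_blend)) - 0.8
VBI_1 = ln(ln(46.2 + 0.8)) = 1.34811
VBI_2 = ln(ln(923 + 0.8)) = 1.9211
VBI_blend = 0.59 * 1.34811 + 0.41 * 1.9211 = 1.58304
visc_blend = exp(exp(1.58304)) - 0.8 = 129.5

129.5 cSt


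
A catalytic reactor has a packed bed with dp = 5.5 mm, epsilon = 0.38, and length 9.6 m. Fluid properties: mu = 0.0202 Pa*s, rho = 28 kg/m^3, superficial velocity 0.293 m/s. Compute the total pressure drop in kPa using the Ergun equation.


dp = 5.5 mm = 0.0055 m
Viscous term = 150*0.0202*0.293*(1-0.38)^2 / (0.0055^2*0.38^3) = 205597
Inertial term = 1.75*28*0.293^2*(1-0.38) / (0.0055*0.38^3) = 8641.91
dP/L = 205597 + 8641.91 = 214239 Pa/m
dP = 214239 * 9.6 / 1000 = 2057 kPa

2057 kPa


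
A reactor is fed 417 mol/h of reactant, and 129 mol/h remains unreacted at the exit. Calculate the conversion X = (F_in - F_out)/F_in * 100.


X = (F_in - F_out) / F_in * 100
Moles reacted = 417 - 129 = 288
X = 288 / 417 * 100
= 0.6906 * 100
= 69.06 %

69.06 %


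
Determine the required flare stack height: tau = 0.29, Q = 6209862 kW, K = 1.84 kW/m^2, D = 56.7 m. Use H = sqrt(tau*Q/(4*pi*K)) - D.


tau*Q/(4*pi*K) = 0.29 * 6209862 / (4 * pi * 1.84) = 77884.7
sqrt(77884.7) = 279.078
H = 279.078 - 56.7 = 222.4

222.4 m


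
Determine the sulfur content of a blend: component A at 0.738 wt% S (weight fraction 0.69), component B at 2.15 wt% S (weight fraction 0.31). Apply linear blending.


Linear sulfur blending: S_blend = x1*S1 + x2*S2
Contribution 1: 0.69 * 0.738 = 0.50922 wt%
Contribution 2: 0.31 * 2.15 = 0.6665 wt%
S_blend = 0.50922 + 0.6665 = 1.17572

1.17572 wt%


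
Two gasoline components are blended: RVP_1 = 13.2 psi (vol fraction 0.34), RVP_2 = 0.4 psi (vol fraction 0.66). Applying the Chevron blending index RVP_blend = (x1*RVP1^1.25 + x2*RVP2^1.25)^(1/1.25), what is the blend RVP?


Chevron index: RVP_blend = (sum xi*RVPi^1.25)^(1/1.25)
RVP^1.25 terms: 0.34 * 13.2^1.25 + 0.66 * 0.4^1.25 = 8.76448
RVP_blend = 8.76448^(1/1.25) = 5.678

5.678 psi


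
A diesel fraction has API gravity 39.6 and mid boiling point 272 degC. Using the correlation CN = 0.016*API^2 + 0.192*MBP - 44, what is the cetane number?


CN = 0.016 * 39.6^2 + 0.192 * 272 - 44
CN = 25.09056 + 52.224 - 44 = 33.31456

33.31456


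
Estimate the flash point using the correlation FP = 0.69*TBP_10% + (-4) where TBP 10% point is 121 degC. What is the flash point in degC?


FP = 0.69 * 121 + (-4) = 79.49

79.49 degC


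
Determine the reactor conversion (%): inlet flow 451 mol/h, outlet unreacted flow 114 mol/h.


X = (F_in - F_out) / F_in * 100
Moles reacted = 451 - 114 = 337
X = 337 / 451 * 100
= 0.7472 * 100
= 74.72 %

74.72 %


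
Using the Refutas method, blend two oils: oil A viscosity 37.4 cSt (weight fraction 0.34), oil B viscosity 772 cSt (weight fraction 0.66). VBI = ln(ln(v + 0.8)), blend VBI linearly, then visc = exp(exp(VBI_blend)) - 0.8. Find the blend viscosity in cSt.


Refutas method: VBN_i = 14.534*ln(ln(visc_i + 0.8)) + 10.975, blended linearly by mass fraction; since VBN is linear in VBI_i = ln(ln(visc_i + 0.8)) and the fractions sum to 1, blend VBI directly: visc = exp(exp(VBI_blend)) - 0.8
VBI_1 = ln(ln(37.4 + 0.8)) = 1.29276
VBI_2 = ln(ln(772 + 0.8)) = 1.89462
VBI_blend = 0.34 * 1.29276 + 0.66 * 1.89462 = 1.68999
visc_blend = exp(exp(1.68999)) - 0.8 = 224.9

224.9 cSt


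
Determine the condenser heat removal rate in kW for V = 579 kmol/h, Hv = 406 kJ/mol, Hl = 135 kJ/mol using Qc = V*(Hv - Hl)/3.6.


Qc = 579 * (406 - 135) / 3.6 = 579 * 271 / 3.6 = 43590

43590 kW


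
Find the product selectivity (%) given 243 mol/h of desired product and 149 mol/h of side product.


Selectivity = desired / (desired + undesired) * 100
Total products = 243 + 149 = 392 mol/h
S = 243 / 392 * 100
= 0.6199 * 100
= 61.99 %

61.99 %


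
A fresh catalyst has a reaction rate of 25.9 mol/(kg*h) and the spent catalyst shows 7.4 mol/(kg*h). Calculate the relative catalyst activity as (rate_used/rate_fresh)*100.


Activity (%) = (rate_used / rate_fresh) * 100
rate_used = 7.4, rate_fresh = 25.9
= (7.4 / 25.9) * 100
= 0.2857 * 100 = 28.57

28.57 %


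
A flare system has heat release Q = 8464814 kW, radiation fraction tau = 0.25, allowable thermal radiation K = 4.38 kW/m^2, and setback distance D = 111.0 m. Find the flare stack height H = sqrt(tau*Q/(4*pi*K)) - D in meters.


tau*Q/(4*pi*K) = 0.25 * 8464814 / (4 * pi * 4.38) = 38448
sqrt(38448) = 196.082
H = 196.082 - 111.0 = 85.08

85.08 m


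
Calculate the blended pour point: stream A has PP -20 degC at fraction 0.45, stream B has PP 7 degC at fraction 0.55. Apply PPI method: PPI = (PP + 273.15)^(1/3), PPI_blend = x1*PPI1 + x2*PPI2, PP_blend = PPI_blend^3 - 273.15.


PPI_1 = (-20 + 273.15)^(1/3) = 6.325953
PPI_2 = (7 + 273.15)^(1/3) = 6.543301
PPI_blend = 0.45 * 6.325953 + 0.55 * 6.543301 = 6.445494
PP_blend = 6.445494^3 - 273.15 = 267.7741 - 273.15 = -5.38

-5.38 degC


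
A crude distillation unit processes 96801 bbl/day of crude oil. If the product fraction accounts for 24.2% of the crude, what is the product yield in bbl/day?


Crude throughput = 96801 bbl/day
Fraction yield = 24.2%
yield = throughput * fraction / 100
yield = 96801 * 24.2 / 100 = 23425.842

23425.842 bbl/day


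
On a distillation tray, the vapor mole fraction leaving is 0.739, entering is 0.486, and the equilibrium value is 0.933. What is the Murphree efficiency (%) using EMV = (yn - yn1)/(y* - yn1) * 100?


Murphree vapor efficiency: EMV = (y_n - y_(n-1)) / (y*_n - y_(n-1)) * 100
EMV = (0.739 - 0.486) / (0.933 - 0.486) * 100 = 0.253 / 0.447 * 100 = 56.60

56.60 %


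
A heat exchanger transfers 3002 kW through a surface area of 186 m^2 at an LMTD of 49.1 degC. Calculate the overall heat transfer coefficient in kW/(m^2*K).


From Q = U*A*LMTD, U = Q / (A * LMTD)
U = 3002 / (186 * 49.1) = 3002 / 9132.6 = 0.3287

0.3287 kW/(m^2*K)


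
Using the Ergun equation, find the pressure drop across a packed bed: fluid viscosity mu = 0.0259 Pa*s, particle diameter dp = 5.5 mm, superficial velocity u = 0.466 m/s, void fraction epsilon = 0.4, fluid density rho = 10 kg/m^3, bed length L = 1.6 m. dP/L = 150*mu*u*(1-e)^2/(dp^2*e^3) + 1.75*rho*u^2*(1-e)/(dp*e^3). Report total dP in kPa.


dp = 5.5 mm = 0.0055 m
Viscous term = 150*0.0259*0.466*(1-0.4)^2 / (0.0055^2*0.4^3) = 336646
Inertial term = 1.75*10*0.466^2*(1-0.4) / (0.0055*0.4^3) = 6477.66
dP/L = 336646 + 6477.66 = 343124 Pa/m
dP = 343124 * 1.6 / 1000 = 549.0 kPa

549.0 kPa


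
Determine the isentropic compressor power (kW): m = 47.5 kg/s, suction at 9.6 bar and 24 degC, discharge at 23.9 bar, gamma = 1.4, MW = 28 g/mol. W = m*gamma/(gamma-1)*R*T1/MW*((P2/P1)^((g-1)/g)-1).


Isentropic work: W = m*(gamma/(gamma-1))*(R*T1/MW)*((P2/P1)^((gamma-1)/gamma) - 1)
T1 = 24 + 273.15 = 297.15 K
Pressure ratio = 23.9 / 9.6 = 2.48958
Exponent = (1.4 - 1)/1.4 = 0.285714
(P2/P1)^exp - 1 = 2.48958^0.285714 - 1 = 0.297713
W = 47.5 * 1.4 / 0.4 * 8.314 * 297.15 / 28 * 0.297713 = 4367

4367 kW


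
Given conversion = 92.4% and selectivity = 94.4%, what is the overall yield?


Overall yield = conversion (%) * selectivity (%) / 100
Conversion = 92.4%, Selectivity = 94.4%
Y = 92.4 * 94.4 / 100
= 87.2256 %

87.2256 %


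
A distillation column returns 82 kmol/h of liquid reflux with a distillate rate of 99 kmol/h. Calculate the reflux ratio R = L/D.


Reflux ratio definition: R = L / D (liquid returned / distillate withdrawn)
L = 82 kmol/h, D = 99 kmol/h
R = 82 / 99 = 0.8283

0.8283


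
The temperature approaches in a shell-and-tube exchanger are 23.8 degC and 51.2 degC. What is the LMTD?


LMTD = (dT1 - dT2) / ln(dT1/dT2)
= (23.8 - 51.2) / ln(23.8 / 51.2) = -27.4 / -0.766054 = 35.77

35.77 degC


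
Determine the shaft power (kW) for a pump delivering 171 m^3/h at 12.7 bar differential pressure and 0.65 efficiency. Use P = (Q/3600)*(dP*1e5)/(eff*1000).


Q = 171 / 3600 = 0.0475 m^3/s
P = 0.0475 * (12.7 * 1e5) / 0.65 / 1000 = 92.81

92.81 kW


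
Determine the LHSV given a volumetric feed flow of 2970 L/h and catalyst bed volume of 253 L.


LHSV = volumetric feed rate / catalyst volume
= 2970 L/h / 253 L
= 11.74 h^-1

11.74 h^-1


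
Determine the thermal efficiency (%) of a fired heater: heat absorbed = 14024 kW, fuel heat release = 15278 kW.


Furnace efficiency = Q_absorbed / Q_fuel * 100
= 14024 / 15278 * 100 = 91.79

91.79 %


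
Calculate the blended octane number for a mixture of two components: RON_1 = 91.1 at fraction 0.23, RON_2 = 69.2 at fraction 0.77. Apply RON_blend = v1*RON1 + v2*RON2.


Linear blending: RON_blend = sum(vi * RONi)
Contribution 1: 0.23 * 91.1 = 20.953
Contribution 2: 0.77 * 69.2 = 53.284
RON_blend = 20.953 + 53.284 = 74.237

74.237


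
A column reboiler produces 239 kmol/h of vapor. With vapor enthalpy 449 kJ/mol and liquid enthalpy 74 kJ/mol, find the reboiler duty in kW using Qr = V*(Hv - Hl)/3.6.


Qr = 239 * (449 - 74) / 3.6 = 239 * 375 / 3.6 = 24900

24900 kW


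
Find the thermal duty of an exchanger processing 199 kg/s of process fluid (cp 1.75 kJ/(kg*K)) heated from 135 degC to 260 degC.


Q = m_dot * cp * delta_T
delta_T = 260 - 135 = 125 K
Q = 199 * 1.75 * 125
= 348.25 * 125
= 43531.25 kW

43531.25 kW


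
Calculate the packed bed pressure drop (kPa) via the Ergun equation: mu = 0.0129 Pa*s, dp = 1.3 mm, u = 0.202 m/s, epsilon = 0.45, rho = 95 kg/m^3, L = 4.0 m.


dp = 1.3 mm = 0.0013 m
Viscous term = 150*0.0129*0.202*(1-0.45)^2 / (0.0013^2*0.45^3) = 767774
Inertial term = 1.75*95*0.202^2*(1-0.45) / (0.0013*0.45^3) = 31495.3
dP/L = 767774 + 31495.3 = 799269 Pa/m
dP = 799269 * 4.0 / 1000 = 3197 kPa

3197 kPa


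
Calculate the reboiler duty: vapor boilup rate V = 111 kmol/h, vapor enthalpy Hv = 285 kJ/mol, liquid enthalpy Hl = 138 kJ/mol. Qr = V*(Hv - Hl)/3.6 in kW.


Qr = 111 * (285 - 138) / 3.6 = 111 * 147 / 3.6 = 4532

4532 kW


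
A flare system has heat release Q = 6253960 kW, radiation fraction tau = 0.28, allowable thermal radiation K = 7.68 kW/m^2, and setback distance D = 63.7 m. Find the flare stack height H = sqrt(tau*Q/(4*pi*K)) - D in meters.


tau*Q/(4*pi*K) = 0.28 * 6253960 / (4 * pi * 7.68) = 18144.4
sqrt(18144.4) = 134.701
H = 134.701 - 63.7 = 71.00

71.00 m


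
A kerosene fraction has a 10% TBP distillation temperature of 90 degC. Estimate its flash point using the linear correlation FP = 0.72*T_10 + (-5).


FP = 0.72 * 90 + (-5) = 59.8

59.8 degC


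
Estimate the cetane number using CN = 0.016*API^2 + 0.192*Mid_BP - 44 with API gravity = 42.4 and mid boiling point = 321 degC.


CN = 0.016 * 42.4^2 + 0.192 * 321 - 44
CN = 28.76416 + 61.632 - 44 = 46.39616

46.39616


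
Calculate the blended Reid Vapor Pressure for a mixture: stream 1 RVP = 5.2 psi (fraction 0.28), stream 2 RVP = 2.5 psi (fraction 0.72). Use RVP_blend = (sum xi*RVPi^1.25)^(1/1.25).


Chevron index: RVP_blend = (sum xi*RVPi^1.25)^(1/1.25)
RVP^1.25 terms: 0.28 * 5.2^1.25 + 0.72 * 2.5^1.25 = 4.46206
RVP_blend = 4.46206^(1/1.25) = 3.308

3.308 psi


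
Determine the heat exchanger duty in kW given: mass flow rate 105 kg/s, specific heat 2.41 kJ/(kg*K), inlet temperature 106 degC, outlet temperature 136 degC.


Q = m_dot * cp * delta_T
delta_T = 136 - 106 = 30 K
Q = 105 * 2.41 * 30
= 253.05 * 30
= 7591.5 kW

7591.5 kW


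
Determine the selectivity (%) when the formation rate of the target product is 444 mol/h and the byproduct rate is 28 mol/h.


Selectivity = desired / (desired + undesired) * 100
Total products = 444 + 28 = 472 mol/h
S = 444 / 472 * 100
= 0.9407 * 100
= 94.07 %

94.07 %


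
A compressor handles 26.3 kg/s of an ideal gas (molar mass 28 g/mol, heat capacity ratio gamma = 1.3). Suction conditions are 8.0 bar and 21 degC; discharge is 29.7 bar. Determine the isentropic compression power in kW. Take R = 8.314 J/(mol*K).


Isentropic work: W = m*(gamma/(gamma-1))*(R*T1/MW)*((P2/P1)^((gamma-1)/gamma) - 1)
T1 = 21 + 273.15 = 294.15 K
Pressure ratio = 29.7 / 8.0 = 3.7125
Exponent = (1.3 - 1)/1.3 = 0.230769
(P2/P1)^exp - 1 = 3.7125^0.230769 - 1 = 0.35351
W = 26.3 * 1.3 / 0.3 * 8.314 * 294.15 / 28 * 0.35351 = 3519

3519 kW


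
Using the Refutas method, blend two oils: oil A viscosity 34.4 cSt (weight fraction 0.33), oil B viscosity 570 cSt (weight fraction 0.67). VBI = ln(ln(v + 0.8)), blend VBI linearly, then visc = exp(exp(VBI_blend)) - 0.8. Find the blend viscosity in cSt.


Refutas method: VBN_i = 14.534*ln(ln(visc_i + 0.8)) + 10.975, blended linearly by mass fraction; since VBN is linear in VBI_i = ln(ln(visc_i + 0.8)) and the fractions sum to 1, blend VBI directly: visc = exp(exp(VBI_blend)) - 0.8
VBI_1 = ln(ln(34.4 + 0.8)) = 1.27005
VBI_2 = ln(ln(570 + 0.8)) = 1.84799
VBI_blend = 0.33 * 1.27005 + 0.67 * 1.84799 = 1.65727
visc_blend = exp(exp(1.65727)) - 0.8 = 188.8

188.8 cSt


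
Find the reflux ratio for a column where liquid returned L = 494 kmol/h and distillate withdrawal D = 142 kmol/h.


Reflux ratio definition: R = L / D (liquid returned / distillate withdrawn)
L = 494 kmol/h, D = 142 kmol/h
R = 494 / 142 = 3.479

3.479


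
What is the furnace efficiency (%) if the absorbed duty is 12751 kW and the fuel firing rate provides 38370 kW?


Furnace efficiency = Q_absorbed / Q_fuel * 100
= 12751 / 38370 * 100 = 33.23

33.23 %


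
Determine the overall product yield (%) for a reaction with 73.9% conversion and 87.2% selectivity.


Overall yield = conversion (%) * selectivity (%) / 100
Conversion = 73.9%, Selectivity = 87.2%
Y = 73.9 * 87.2 / 100
= 64.4408 %

64.4408 %


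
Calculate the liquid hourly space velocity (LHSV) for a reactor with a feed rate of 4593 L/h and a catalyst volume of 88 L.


LHSV = volumetric feed rate / catalyst volume
= 4593 L/h / 88 L
= 52.19 h^-1

52.19 h^-1


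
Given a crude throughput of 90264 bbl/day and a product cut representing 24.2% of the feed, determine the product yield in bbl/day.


Crude throughput = 90264 bbl/day
Fraction yield = 24.2%
yield = throughput * fraction / 100
yield = 90264 * 24.2 / 100 = 21843.888

21843.888 bbl/day


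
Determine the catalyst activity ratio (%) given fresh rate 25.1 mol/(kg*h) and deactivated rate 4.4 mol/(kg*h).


Activity (%) = (rate_used / rate_fresh) * 100
rate_used = 4.4, rate_fresh = 25.1
= (4.4 / 25.1) * 100
= 0.1753 * 100 = 17.53

17.53 %


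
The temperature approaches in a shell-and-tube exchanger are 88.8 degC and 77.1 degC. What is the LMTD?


LMTD = (dT1 - dT2) / ln(dT1/dT2)
= (88.8 - 77.1) / ln(88.8 / 77.1) = 11.7 / 0.141283 = 82.81

82.81 degC


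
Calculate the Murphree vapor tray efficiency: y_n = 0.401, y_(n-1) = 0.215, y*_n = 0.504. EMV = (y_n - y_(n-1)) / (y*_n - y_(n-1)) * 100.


Murphree vapor efficiency: EMV = (y_n - y_(n-1)) / (y*_n - y_(n-1)) * 100
EMV = (0.401 - 0.215) / (0.504 - 0.215) * 100 = 0.186 / 0.289 * 100 = 64.36

64.36 %


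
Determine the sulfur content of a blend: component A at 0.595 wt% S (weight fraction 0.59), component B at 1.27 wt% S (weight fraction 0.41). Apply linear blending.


Linear sulfur blending: S_blend = x1*S1 + x2*S2
Contribution 1: 0.59 * 0.595 = 0.35105 wt%
Contribution 2: 0.41 * 1.27 = 0.5207 wt%
S_blend = 0.35105 + 0.5207 = 0.87175

0.87175 wt%


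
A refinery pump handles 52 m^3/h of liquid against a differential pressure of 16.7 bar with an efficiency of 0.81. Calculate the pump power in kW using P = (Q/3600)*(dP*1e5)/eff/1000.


Q = 52 / 3600 = 0.0144444 m^3/s
P = 0.0144444 * (16.7 * 1e5) / 0.81 / 1000 = 29.78

29.78 kW


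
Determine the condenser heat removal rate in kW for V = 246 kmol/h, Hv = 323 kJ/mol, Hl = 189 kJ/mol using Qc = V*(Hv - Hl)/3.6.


Qc = 246 * (323 - 189) / 3.6 = 246 * 134 / 3.6 = 9157

9157 kW


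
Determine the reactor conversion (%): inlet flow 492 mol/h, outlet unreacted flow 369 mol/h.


X = (F_in - F_out) / F_in * 100
Moles reacted = 492 - 369 = 123
X = 123 / 492 * 100
= 0.2500 * 100
= 25.00 %

25.00 %


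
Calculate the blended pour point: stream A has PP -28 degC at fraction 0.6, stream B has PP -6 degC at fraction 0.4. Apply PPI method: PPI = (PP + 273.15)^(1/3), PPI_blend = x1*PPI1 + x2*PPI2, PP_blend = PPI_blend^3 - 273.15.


PPI_1 = (-28 + 273.15)^(1/3) = 6.258601
PPI_2 = (-6 + 273.15)^(1/3) = 6.440482
PPI_blend = 0.6 * 6.258601 + 0.4 * 6.440482 = 6.331353
PP_blend = 6.331353^3 - 273.15 = 253.7988 - 273.15 = -19.35

-19.35 degC


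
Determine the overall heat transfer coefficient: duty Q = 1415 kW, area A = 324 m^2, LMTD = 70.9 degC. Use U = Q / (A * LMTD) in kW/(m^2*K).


From Q = U*A*LMTD, U = Q / (A * LMTD)
U = 1415 / (324 * 70.9) = 1415 / 22971.6 = 0.06160

0.06160 kW/(m^2*K)


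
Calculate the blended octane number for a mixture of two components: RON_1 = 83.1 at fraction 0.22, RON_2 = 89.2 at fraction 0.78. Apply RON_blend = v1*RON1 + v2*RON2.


Linear blending: RON_blend = sum(vi * RONi)
Contribution 1: 0.22 * 83.1 = 18.282
Contribution 2: 0.78 * 89.2 = 69.576
RON_blend = 18.282 + 69.576 = 87.858

87.858


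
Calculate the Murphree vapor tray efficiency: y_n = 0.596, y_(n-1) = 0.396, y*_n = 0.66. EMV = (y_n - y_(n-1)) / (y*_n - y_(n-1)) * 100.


Murphree vapor efficiency: EMV = (y_n - y_(n-1)) / (y*_n - y_(n-1)) * 100
EMV = (0.596 - 0.396) / (0.66 - 0.396) * 100 = 0.2 / 0.264 * 100 = 75.76

75.76 %


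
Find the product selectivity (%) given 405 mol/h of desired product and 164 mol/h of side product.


Selectivity = desired / (desired + undesired) * 100
Total products = 405 + 164 = 569 mol/h
S = 405 / 569 * 100
= 0.7118 * 100
= 71.18 %

71.18 %


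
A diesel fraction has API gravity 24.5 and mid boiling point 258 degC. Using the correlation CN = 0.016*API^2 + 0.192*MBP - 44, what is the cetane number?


CN = 0.016 * 24.5^2 + 0.192 * 258 - 44
CN = 9.604 + 49.536 - 44 = 15.14

15.14


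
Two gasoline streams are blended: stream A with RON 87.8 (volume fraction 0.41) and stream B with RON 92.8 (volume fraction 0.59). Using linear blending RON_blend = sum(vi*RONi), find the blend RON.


Linear blending: RON_blend = sum(vi * RONi)
Contribution 1: 0.41 * 87.8 = 35.998
Contribution 2: 0.59 * 92.8 = 54.752
RON_blend = 35.998 + 54.752 = 90.75

90.75


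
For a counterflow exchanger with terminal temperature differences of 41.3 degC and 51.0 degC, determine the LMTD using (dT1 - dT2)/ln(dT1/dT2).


LMTD = (dT1 - dT2) / ln(dT1/dT2)
= (41.3 - 51.0) / ln(41.3 / 51.0) = -9.7 / -0.210963 = 45.98

45.98 degC
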